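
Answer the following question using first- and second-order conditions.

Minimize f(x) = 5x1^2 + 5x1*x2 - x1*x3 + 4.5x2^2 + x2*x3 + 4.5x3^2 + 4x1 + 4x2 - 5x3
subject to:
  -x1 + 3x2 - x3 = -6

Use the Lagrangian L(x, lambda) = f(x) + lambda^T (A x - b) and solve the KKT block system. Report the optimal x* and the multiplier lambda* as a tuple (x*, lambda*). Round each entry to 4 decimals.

Form the Lagrangian:
  L(x, lambda) = (1/2) x^T Q x + c^T x + lambda^T (A x - b)
Stationarity (grad_x L = 0): Q x + c + A^T lambda = 0.
Primal feasibility: A x = b.

This gives the KKT block system:
  [ Q   A^T ] [ x     ]   [-c ]
  [ A    0  ] [ lambda ] = [ b ]

Solving the linear system:
  x*      = (0.6075, -1.4709, 0.9799)
  lambda* = (1.7403)
  f(x*)   = 1.0444

x* = (0.6075, -1.4709, 0.9799), lambda* = (1.7403)


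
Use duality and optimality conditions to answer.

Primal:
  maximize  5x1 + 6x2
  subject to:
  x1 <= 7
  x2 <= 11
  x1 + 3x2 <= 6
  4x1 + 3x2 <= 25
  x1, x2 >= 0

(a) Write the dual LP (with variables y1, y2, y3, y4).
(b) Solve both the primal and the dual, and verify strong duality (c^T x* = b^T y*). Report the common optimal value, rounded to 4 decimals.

The standard primal-dual pair for 'max c^T x s.t. A x <= b, x >= 0' is:
  Dual:  min b^T y  s.t.  A^T y >= c,  y >= 0.

So the dual LP is:
  minimize  7y1 + 11y2 + 6y3 + 25y4
  subject to:
    y1 + y3 + 4y4 >= 5
    y2 + 3y3 + 3y4 >= 6
    y1, y2, y3, y4 >= 0

Solving the primal: x* = (6, 0).
  primal value c^T x* = 30.
Solving the dual: y* = (0, 0, 5, 0).
  dual value b^T y* = 30.
Strong duality: c^T x* = b^T y*. Confirmed.

30


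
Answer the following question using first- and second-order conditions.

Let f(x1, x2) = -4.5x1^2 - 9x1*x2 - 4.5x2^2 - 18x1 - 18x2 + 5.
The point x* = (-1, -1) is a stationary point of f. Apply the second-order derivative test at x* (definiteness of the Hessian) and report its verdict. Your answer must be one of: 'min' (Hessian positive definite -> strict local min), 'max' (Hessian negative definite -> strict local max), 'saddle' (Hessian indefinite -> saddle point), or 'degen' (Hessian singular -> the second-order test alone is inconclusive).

Compute the Hessian H = grad^2 f:
  H = [[-9, -9], [-9, -9]]
Verify stationarity: grad f(x*) = H x* + g = (0, 0).
Eigenvalues of H: -18, 0.
H has a zero eigenvalue (singular; negative semidefinite but not definite), so H is neither positive definite, negative definite, nor indefinite. The second-order test alone is inconclusive -> degen.
(Indeed, f is constant along the null direction of H through x*, so x* is not a strict local extremum.)

degen


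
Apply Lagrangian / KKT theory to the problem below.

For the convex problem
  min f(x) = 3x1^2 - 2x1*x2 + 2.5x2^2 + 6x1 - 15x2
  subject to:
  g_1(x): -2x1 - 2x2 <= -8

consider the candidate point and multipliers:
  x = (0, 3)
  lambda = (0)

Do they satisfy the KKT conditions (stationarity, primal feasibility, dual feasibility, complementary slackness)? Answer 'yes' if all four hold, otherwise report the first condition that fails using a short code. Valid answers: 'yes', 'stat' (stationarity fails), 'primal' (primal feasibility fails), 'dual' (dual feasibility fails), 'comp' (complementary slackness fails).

Gradient of f: grad f(x) = Q x + c = (0, 0)
Constraint values g_i(x) = a_i^T x - b_i:
  g_1((0, 3)) = 2
Stationarity residual: grad f(x) + sum_i lambda_i a_i = (0, 0)
  -> stationarity OK
Primal feasibility (all g_i <= 0): FAILS
Dual feasibility (all lambda_i >= 0): OK
Complementary slackness (lambda_i * g_i(x) = 0 for all i): OK

Verdict: the first failing condition is primal_feasibility -> primal.

primal


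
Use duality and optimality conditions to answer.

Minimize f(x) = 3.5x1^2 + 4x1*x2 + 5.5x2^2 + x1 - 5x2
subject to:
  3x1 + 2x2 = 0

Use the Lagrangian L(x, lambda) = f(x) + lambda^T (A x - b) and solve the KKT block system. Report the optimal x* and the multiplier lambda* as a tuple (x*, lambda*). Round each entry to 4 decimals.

Form the Lagrangian:
  L(x, lambda) = (1/2) x^T Q x + c^T x + lambda^T (A x - b)
Stationarity (grad_x L = 0): Q x + c + A^T lambda = 0.
Primal feasibility: A x = b.

This gives the KKT block system:
  [ Q   A^T ] [ x     ]   [-c ]
  [ A    0  ] [ lambda ] = [ b ]

Solving the linear system:
  x*      = (-0.4304, 0.6456)
  lambda* = (-0.1899)
  f(x*)   = -1.8291

x* = (-0.4304, 0.6456), lambda* = (-0.1899)


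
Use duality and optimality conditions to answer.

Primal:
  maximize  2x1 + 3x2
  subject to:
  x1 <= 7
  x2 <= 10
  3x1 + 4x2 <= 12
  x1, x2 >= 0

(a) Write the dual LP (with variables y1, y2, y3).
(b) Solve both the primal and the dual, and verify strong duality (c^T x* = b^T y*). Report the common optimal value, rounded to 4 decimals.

The standard primal-dual pair for 'max c^T x s.t. A x <= b, x >= 0' is:
  Dual:  min b^T y  s.t.  A^T y >= c,  y >= 0.

So the dual LP is:
  minimize  7y1 + 10y2 + 12y3
  subject to:
    y1 + 3y3 >= 2
    y2 + 4y3 >= 3
    y1, y2, y3 >= 0

Solving the primal: x* = (0, 3).
  primal value c^T x* = 9.
Solving the dual: y* = (0, 0, 0.75).
  dual value b^T y* = 9.
Strong duality: c^T x* = b^T y*. Confirmed.

9


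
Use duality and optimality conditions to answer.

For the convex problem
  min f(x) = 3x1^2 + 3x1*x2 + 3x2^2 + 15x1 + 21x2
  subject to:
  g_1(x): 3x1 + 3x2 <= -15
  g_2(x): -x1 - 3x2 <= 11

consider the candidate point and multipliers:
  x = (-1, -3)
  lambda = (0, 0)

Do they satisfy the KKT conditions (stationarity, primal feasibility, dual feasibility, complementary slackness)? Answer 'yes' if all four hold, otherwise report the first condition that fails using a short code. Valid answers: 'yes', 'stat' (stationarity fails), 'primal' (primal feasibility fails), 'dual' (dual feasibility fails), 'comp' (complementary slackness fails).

Gradient of f: grad f(x) = Q x + c = (0, 0)
Constraint values g_i(x) = a_i^T x - b_i:
  g_1((-1, -3)) = 3
  g_2((-1, -3)) = -1
Stationarity residual: grad f(x) + sum_i lambda_i a_i = (0, 0)
  -> stationarity OK
Primal feasibility (all g_i <= 0): FAILS
Dual feasibility (all lambda_i >= 0): OK
Complementary slackness (lambda_i * g_i(x) = 0 for all i): OK

Verdict: the first failing condition is primal_feasibility -> primal.

primal


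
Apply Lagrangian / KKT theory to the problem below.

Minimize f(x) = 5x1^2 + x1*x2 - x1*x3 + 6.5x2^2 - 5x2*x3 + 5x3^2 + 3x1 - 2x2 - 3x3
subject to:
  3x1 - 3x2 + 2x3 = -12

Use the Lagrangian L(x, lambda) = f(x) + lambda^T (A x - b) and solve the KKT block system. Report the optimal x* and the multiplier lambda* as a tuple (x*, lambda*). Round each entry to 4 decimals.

Form the Lagrangian:
  L(x, lambda) = (1/2) x^T Q x + c^T x + lambda^T (A x - b)
Stationarity (grad_x L = 0): Q x + c + A^T lambda = 0.
Primal feasibility: A x = b.

This gives the KKT block system:
  [ Q   A^T ] [ x     ]   [-c ]
  [ A    0  ] [ lambda ] = [ b ]

Solving the linear system:
  x*      = (-2.2379, 1.5518, -0.3154)
  lambda* = (5.8374)
  f(x*)   = 30.589

x* = (-2.2379, 1.5518, -0.3154), lambda* = (5.8374)


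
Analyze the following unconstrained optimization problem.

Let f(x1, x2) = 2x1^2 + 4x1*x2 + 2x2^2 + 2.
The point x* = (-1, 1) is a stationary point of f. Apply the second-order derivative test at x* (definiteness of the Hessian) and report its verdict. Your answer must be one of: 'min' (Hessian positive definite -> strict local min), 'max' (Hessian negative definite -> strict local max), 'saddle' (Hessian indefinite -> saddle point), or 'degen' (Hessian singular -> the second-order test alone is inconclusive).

Compute the Hessian H = grad^2 f:
  H = [[4, 4], [4, 4]]
Verify stationarity: grad f(x*) = H x* + g = (0, 0).
Eigenvalues of H: 0, 8.
H has a zero eigenvalue (singular; positive semidefinite but not definite), so H is neither positive definite, negative definite, nor indefinite. The second-order test alone is inconclusive -> degen.
(Indeed, f is constant along the null direction of H through x*, so x* is not a strict local extremum.)

degen


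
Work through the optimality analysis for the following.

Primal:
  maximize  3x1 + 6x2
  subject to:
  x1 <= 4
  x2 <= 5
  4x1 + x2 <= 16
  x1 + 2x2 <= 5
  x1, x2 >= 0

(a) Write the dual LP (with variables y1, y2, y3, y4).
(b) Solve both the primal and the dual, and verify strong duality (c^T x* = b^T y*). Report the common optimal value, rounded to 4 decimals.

The standard primal-dual pair for 'max c^T x s.t. A x <= b, x >= 0' is:
  Dual:  min b^T y  s.t.  A^T y >= c,  y >= 0.

So the dual LP is:
  minimize  4y1 + 5y2 + 16y3 + 5y4
  subject to:
    y1 + 4y3 + y4 >= 3
    y2 + y3 + 2y4 >= 6
    y1, y2, y3, y4 >= 0

Solving the primal: x* = (3.8571, 0.5714).
  primal value c^T x* = 15.
Solving the dual: y* = (0, 0, 0, 3).
  dual value b^T y* = 15.
Strong duality: c^T x* = b^T y*. Confirmed.

15


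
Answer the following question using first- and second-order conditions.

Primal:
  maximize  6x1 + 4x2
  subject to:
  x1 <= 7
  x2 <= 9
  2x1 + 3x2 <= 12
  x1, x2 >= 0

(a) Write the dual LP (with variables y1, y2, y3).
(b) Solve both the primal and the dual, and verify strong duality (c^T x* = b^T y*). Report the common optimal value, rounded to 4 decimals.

The standard primal-dual pair for 'max c^T x s.t. A x <= b, x >= 0' is:
  Dual:  min b^T y  s.t.  A^T y >= c,  y >= 0.

So the dual LP is:
  minimize  7y1 + 9y2 + 12y3
  subject to:
    y1 + 2y3 >= 6
    y2 + 3y3 >= 4
    y1, y2, y3 >= 0

Solving the primal: x* = (6, 0).
  primal value c^T x* = 36.
Solving the dual: y* = (0, 0, 3).
  dual value b^T y* = 36.
Strong duality: c^T x* = b^T y*. Confirmed.

36


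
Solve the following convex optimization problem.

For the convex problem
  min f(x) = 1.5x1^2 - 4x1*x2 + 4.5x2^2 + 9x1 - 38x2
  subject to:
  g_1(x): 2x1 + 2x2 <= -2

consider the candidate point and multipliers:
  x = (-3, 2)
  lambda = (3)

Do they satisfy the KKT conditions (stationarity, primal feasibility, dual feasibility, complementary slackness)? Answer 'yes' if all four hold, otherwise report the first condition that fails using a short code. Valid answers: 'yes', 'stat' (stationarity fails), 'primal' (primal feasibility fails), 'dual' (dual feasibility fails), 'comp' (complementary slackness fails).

Gradient of f: grad f(x) = Q x + c = (-8, -8)
Constraint values g_i(x) = a_i^T x - b_i:
  g_1((-3, 2)) = 0
Stationarity residual: grad f(x) + sum_i lambda_i a_i = (-2, -2)
  -> stationarity FAILS
Primal feasibility (all g_i <= 0): OK
Dual feasibility (all lambda_i >= 0): OK
Complementary slackness (lambda_i * g_i(x) = 0 for all i): OK

Verdict: the first failing condition is stationarity -> stat.

stat


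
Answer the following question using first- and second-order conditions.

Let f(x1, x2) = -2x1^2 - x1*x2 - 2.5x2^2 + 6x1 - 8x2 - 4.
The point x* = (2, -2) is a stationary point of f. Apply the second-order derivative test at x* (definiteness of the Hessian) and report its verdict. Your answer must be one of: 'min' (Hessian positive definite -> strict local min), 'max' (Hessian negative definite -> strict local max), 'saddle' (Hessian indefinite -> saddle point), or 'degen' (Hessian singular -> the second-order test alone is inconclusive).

Compute the Hessian H = grad^2 f:
  H = [[-4, -1], [-1, -5]]
Verify stationarity: grad f(x*) = H x* + g = (0, 0).
Eigenvalues of H: -5.618, -3.382.
Both eigenvalues < 0, so H is negative definite -> x* is a strict local max.

max


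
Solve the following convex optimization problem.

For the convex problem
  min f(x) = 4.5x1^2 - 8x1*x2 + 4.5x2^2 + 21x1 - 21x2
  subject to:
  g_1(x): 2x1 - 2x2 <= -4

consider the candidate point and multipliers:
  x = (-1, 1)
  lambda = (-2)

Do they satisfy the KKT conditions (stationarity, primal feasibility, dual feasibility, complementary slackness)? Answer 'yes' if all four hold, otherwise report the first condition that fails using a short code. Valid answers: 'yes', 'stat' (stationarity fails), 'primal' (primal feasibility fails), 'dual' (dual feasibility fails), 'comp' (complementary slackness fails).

Gradient of f: grad f(x) = Q x + c = (4, -4)
Constraint values g_i(x) = a_i^T x - b_i:
  g_1((-1, 1)) = 0
Stationarity residual: grad f(x) + sum_i lambda_i a_i = (0, 0)
  -> stationarity OK
Primal feasibility (all g_i <= 0): OK
Dual feasibility (all lambda_i >= 0): FAILS
Complementary slackness (lambda_i * g_i(x) = 0 for all i): OK

Verdict: the first failing condition is dual_feasibility -> dual.

dual


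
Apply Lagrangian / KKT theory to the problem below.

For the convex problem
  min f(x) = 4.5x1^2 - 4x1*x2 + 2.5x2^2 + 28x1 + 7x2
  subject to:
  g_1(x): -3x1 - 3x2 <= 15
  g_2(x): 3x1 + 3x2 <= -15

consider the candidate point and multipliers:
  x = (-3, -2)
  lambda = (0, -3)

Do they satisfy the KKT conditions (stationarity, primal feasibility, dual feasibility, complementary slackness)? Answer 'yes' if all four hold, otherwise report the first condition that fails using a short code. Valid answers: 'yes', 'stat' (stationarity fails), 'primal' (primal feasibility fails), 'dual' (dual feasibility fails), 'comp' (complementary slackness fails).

Gradient of f: grad f(x) = Q x + c = (9, 9)
Constraint values g_i(x) = a_i^T x - b_i:
  g_1((-3, -2)) = 0
  g_2((-3, -2)) = 0
Stationarity residual: grad f(x) + sum_i lambda_i a_i = (0, 0)
  -> stationarity OK
Primal feasibility (all g_i <= 0): OK
Dual feasibility (all lambda_i >= 0): FAILS
Complementary slackness (lambda_i * g_i(x) = 0 for all i): OK

Verdict: the first failing condition is dual_feasibility -> dual.

dual


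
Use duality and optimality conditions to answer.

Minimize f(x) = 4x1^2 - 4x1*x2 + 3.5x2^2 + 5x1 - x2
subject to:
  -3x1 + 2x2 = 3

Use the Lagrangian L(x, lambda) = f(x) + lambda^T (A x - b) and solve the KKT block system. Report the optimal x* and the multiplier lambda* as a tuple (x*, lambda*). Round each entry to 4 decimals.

Form the Lagrangian:
  L(x, lambda) = (1/2) x^T Q x + c^T x + lambda^T (A x - b)
Stationarity (grad_x L = 0): Q x + c + A^T lambda = 0.
Primal feasibility: A x = b.

This gives the KKT block system:
  [ Q   A^T ] [ x     ]   [-c ]
  [ A    0  ] [ lambda ] = [ b ]

Solving the linear system:
  x*      = (-1.1277, -0.1915)
  lambda* = (-1.0851)
  f(x*)   = -1.0957

x* = (-1.1277, -0.1915), lambda* = (-1.0851)


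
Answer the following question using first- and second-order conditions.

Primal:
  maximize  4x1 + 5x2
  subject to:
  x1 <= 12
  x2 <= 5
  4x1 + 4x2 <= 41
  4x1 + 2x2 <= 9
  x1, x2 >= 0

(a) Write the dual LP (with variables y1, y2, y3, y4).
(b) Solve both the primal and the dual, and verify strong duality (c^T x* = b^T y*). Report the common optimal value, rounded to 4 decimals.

The standard primal-dual pair for 'max c^T x s.t. A x <= b, x >= 0' is:
  Dual:  min b^T y  s.t.  A^T y >= c,  y >= 0.

So the dual LP is:
  minimize  12y1 + 5y2 + 41y3 + 9y4
  subject to:
    y1 + 4y3 + 4y4 >= 4
    y2 + 4y3 + 2y4 >= 5
    y1, y2, y3, y4 >= 0

Solving the primal: x* = (0, 4.5).
  primal value c^T x* = 22.5.
Solving the dual: y* = (0, 0, 0, 2.5).
  dual value b^T y* = 22.5.
Strong duality: c^T x* = b^T y*. Confirmed.

22.5


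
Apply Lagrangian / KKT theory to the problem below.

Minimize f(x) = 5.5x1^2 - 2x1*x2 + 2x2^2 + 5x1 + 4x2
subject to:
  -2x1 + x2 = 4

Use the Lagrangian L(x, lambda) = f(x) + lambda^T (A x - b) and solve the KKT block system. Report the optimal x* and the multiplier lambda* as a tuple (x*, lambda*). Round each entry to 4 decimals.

Form the Lagrangian:
  L(x, lambda) = (1/2) x^T Q x + c^T x + lambda^T (A x - b)
Stationarity (grad_x L = 0): Q x + c + A^T lambda = 0.
Primal feasibility: A x = b.

This gives the KKT block system:
  [ Q   A^T ] [ x     ]   [-c ]
  [ A    0  ] [ lambda ] = [ b ]

Solving the linear system:
  x*      = (-1.9474, 0.1053)
  lambda* = (-8.3158)
  f(x*)   = 11.9737

x* = (-1.9474, 0.1053), lambda* = (-8.3158)


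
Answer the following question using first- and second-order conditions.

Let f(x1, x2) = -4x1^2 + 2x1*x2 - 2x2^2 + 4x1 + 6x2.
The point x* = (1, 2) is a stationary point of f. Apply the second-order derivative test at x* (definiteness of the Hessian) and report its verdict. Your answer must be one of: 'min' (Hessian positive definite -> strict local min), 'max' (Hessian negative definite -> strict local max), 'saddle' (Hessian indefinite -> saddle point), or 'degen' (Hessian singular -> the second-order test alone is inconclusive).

Compute the Hessian H = grad^2 f:
  H = [[-8, 2], [2, -4]]
Verify stationarity: grad f(x*) = H x* + g = (0, 0).
Eigenvalues of H: -8.8284, -3.1716.
Both eigenvalues < 0, so H is negative definite -> x* is a strict local max.

max


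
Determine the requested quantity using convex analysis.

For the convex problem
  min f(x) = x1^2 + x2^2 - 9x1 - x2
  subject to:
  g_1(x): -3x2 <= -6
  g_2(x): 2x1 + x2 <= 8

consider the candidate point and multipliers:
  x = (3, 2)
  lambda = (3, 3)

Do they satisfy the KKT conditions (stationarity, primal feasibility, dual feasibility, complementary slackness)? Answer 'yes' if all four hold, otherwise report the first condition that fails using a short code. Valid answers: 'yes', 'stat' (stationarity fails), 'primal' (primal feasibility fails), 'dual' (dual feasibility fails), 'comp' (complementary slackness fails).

Gradient of f: grad f(x) = Q x + c = (-3, 3)
Constraint values g_i(x) = a_i^T x - b_i:
  g_1((3, 2)) = 0
  g_2((3, 2)) = 0
Stationarity residual: grad f(x) + sum_i lambda_i a_i = (3, -3)
  -> stationarity FAILS
Primal feasibility (all g_i <= 0): OK
Dual feasibility (all lambda_i >= 0): OK
Complementary slackness (lambda_i * g_i(x) = 0 for all i): OK

Verdict: the first failing condition is stationarity -> stat.

stat


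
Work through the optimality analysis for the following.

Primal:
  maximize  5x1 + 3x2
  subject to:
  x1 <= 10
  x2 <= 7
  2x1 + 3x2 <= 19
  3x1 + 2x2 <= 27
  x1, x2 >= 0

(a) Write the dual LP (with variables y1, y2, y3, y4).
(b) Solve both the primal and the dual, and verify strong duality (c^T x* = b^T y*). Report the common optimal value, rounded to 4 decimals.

The standard primal-dual pair for 'max c^T x s.t. A x <= b, x >= 0' is:
  Dual:  min b^T y  s.t.  A^T y >= c,  y >= 0.

So the dual LP is:
  minimize  10y1 + 7y2 + 19y3 + 27y4
  subject to:
    y1 + 2y3 + 3y4 >= 5
    y2 + 3y3 + 2y4 >= 3
    y1, y2, y3, y4 >= 0

Solving the primal: x* = (9, 0).
  primal value c^T x* = 45.
Solving the dual: y* = (0, 0, 0, 1.6667).
  dual value b^T y* = 45.
Strong duality: c^T x* = b^T y*. Confirmed.

45


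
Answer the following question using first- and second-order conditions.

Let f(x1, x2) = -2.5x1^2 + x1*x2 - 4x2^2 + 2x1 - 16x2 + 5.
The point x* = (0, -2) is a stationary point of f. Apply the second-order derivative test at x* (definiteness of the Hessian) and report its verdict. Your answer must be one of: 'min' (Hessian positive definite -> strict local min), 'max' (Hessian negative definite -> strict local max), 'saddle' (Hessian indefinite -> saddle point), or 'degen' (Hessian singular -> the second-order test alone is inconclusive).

Compute the Hessian H = grad^2 f:
  H = [[-5, 1], [1, -8]]
Verify stationarity: grad f(x*) = H x* + g = (0, 0).
Eigenvalues of H: -8.3028, -4.6972.
Both eigenvalues < 0, so H is negative definite -> x* is a strict local max.

max


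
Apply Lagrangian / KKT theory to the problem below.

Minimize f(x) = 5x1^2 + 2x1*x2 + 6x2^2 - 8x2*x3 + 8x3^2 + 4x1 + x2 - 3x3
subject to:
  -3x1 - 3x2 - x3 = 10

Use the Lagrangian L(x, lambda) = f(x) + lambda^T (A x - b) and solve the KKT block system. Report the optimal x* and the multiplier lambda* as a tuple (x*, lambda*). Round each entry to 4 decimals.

Form the Lagrangian:
  L(x, lambda) = (1/2) x^T Q x + c^T x + lambda^T (A x - b)
Stationarity (grad_x L = 0): Q x + c + A^T lambda = 0.
Primal feasibility: A x = b.

This gives the KKT block system:
  [ Q   A^T ] [ x     ]   [-c ]
  [ A    0  ] [ lambda ] = [ b ]

Solving the linear system:
  x*      = (-1.4595, -1.5779, -0.8879)
  lambda* = (-4.5835)
  f(x*)   = 20.5413

x* = (-1.4595, -1.5779, -0.8879), lambda* = (-4.5835)


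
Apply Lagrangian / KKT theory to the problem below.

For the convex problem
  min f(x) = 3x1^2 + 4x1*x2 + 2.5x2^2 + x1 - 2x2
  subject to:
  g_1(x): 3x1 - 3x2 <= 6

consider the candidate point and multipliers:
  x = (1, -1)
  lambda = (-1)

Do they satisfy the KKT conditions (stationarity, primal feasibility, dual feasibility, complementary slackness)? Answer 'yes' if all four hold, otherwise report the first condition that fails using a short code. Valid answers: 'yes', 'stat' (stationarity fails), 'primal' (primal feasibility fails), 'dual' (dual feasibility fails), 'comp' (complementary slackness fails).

Gradient of f: grad f(x) = Q x + c = (3, -3)
Constraint values g_i(x) = a_i^T x - b_i:
  g_1((1, -1)) = 0
Stationarity residual: grad f(x) + sum_i lambda_i a_i = (0, 0)
  -> stationarity OK
Primal feasibility (all g_i <= 0): OK
Dual feasibility (all lambda_i >= 0): FAILS
Complementary slackness (lambda_i * g_i(x) = 0 for all i): OK

Verdict: the first failing condition is dual_feasibility -> dual.

dual


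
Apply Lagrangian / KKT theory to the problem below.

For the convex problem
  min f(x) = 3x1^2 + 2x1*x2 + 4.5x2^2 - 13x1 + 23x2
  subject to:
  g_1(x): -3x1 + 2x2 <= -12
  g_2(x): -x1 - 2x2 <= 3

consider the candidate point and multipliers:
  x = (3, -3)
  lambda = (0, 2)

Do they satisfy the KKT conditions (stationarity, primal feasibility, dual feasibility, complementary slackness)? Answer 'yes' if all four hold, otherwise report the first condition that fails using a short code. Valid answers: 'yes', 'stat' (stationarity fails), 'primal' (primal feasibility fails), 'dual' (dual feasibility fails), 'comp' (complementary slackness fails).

Gradient of f: grad f(x) = Q x + c = (-1, 2)
Constraint values g_i(x) = a_i^T x - b_i:
  g_1((3, -3)) = -3
  g_2((3, -3)) = 0
Stationarity residual: grad f(x) + sum_i lambda_i a_i = (-3, -2)
  -> stationarity FAILS
Primal feasibility (all g_i <= 0): OK
Dual feasibility (all lambda_i >= 0): OK
Complementary slackness (lambda_i * g_i(x) = 0 for all i): OK

Verdict: the first failing condition is stationarity -> stat.

stat


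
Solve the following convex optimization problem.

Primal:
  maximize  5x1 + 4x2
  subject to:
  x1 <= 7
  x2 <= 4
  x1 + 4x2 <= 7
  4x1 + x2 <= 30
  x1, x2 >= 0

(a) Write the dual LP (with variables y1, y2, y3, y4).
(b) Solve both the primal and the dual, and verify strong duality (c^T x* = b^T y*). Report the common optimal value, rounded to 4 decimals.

The standard primal-dual pair for 'max c^T x s.t. A x <= b, x >= 0' is:
  Dual:  min b^T y  s.t.  A^T y >= c,  y >= 0.

So the dual LP is:
  minimize  7y1 + 4y2 + 7y3 + 30y4
  subject to:
    y1 + y3 + 4y4 >= 5
    y2 + 4y3 + y4 >= 4
    y1, y2, y3, y4 >= 0

Solving the primal: x* = (7, 0).
  primal value c^T x* = 35.
Solving the dual: y* = (4, 0, 1, 0).
  dual value b^T y* = 35.
Strong duality: c^T x* = b^T y*. Confirmed.

35


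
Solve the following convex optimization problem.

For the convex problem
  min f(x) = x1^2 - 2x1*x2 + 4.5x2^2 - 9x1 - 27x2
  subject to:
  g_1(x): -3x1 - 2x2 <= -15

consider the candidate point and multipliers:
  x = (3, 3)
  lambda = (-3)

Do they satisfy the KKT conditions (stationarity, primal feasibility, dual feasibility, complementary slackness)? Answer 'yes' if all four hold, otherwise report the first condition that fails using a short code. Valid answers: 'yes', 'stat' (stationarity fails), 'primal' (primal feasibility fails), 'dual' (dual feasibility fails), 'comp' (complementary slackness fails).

Gradient of f: grad f(x) = Q x + c = (-9, -6)
Constraint values g_i(x) = a_i^T x - b_i:
  g_1((3, 3)) = 0
Stationarity residual: grad f(x) + sum_i lambda_i a_i = (0, 0)
  -> stationarity OK
Primal feasibility (all g_i <= 0): OK
Dual feasibility (all lambda_i >= 0): FAILS
Complementary slackness (lambda_i * g_i(x) = 0 for all i): OK

Verdict: the first failing condition is dual_feasibility -> dual.

dual


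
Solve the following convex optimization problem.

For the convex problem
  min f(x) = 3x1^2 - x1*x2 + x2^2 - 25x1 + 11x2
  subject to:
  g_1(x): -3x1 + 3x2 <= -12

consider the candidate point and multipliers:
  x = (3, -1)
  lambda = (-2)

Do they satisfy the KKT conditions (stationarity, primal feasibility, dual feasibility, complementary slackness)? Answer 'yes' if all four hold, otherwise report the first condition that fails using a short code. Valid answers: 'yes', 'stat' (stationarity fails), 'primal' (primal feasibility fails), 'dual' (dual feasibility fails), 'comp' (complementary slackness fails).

Gradient of f: grad f(x) = Q x + c = (-6, 6)
Constraint values g_i(x) = a_i^T x - b_i:
  g_1((3, -1)) = 0
Stationarity residual: grad f(x) + sum_i lambda_i a_i = (0, 0)
  -> stationarity OK
Primal feasibility (all g_i <= 0): OK
Dual feasibility (all lambda_i >= 0): FAILS
Complementary slackness (lambda_i * g_i(x) = 0 for all i): OK

Verdict: the first failing condition is dual_feasibility -> dual.

dual


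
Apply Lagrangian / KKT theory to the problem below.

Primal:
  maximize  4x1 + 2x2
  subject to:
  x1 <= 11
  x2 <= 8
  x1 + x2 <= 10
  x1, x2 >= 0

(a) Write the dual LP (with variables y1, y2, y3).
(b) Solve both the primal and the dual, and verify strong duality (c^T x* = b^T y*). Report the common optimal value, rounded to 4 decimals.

The standard primal-dual pair for 'max c^T x s.t. A x <= b, x >= 0' is:
  Dual:  min b^T y  s.t.  A^T y >= c,  y >= 0.

So the dual LP is:
  minimize  11y1 + 8y2 + 10y3
  subject to:
    y1 + y3 >= 4
    y2 + y3 >= 2
    y1, y2, y3 >= 0

Solving the primal: x* = (10, 0).
  primal value c^T x* = 40.
Solving the dual: y* = (0, 0, 4).
  dual value b^T y* = 40.
Strong duality: c^T x* = b^T y*. Confirmed.

40


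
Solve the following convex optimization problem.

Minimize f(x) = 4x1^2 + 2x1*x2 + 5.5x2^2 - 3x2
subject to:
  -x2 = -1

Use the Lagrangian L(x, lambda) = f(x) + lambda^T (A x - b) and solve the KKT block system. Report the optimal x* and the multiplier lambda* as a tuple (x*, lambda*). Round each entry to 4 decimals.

Form the Lagrangian:
  L(x, lambda) = (1/2) x^T Q x + c^T x + lambda^T (A x - b)
Stationarity (grad_x L = 0): Q x + c + A^T lambda = 0.
Primal feasibility: A x = b.

This gives the KKT block system:
  [ Q   A^T ] [ x     ]   [-c ]
  [ A    0  ] [ lambda ] = [ b ]

Solving the linear system:
  x*      = (-0.25, 1)
  lambda* = (7.5)
  f(x*)   = 2.25

x* = (-0.25, 1), lambda* = (7.5)


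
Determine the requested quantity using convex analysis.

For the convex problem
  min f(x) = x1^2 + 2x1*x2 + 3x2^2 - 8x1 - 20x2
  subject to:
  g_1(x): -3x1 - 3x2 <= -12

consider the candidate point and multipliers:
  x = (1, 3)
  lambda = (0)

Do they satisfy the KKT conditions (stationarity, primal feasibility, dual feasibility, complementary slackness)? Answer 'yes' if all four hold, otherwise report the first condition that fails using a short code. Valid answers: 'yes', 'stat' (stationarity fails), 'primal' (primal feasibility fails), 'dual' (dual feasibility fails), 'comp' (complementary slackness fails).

Gradient of f: grad f(x) = Q x + c = (0, 0)
Constraint values g_i(x) = a_i^T x - b_i:
  g_1((1, 3)) = 0
Stationarity residual: grad f(x) + sum_i lambda_i a_i = (0, 0)
  -> stationarity OK
Primal feasibility (all g_i <= 0): OK
Dual feasibility (all lambda_i >= 0): OK
Complementary slackness (lambda_i * g_i(x) = 0 for all i): OK

Verdict: yes, KKT holds.

yes


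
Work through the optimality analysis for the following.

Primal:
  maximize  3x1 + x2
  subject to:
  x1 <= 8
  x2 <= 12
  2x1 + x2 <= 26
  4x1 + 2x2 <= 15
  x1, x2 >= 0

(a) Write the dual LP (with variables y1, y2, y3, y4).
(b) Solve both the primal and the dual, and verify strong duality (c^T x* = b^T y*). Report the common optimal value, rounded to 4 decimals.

The standard primal-dual pair for 'max c^T x s.t. A x <= b, x >= 0' is:
  Dual:  min b^T y  s.t.  A^T y >= c,  y >= 0.

So the dual LP is:
  minimize  8y1 + 12y2 + 26y3 + 15y4
  subject to:
    y1 + 2y3 + 4y4 >= 3
    y2 + y3 + 2y4 >= 1
    y1, y2, y3, y4 >= 0

Solving the primal: x* = (3.75, 0).
  primal value c^T x* = 11.25.
Solving the dual: y* = (0, 0, 0, 0.75).
  dual value b^T y* = 11.25.
Strong duality: c^T x* = b^T y*. Confirmed.

11.25


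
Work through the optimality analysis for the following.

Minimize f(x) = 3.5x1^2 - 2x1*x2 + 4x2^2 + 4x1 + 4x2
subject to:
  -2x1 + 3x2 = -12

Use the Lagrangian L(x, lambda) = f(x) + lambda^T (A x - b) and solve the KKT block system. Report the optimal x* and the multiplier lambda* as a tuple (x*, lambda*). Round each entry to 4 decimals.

Form the Lagrangian:
  L(x, lambda) = (1/2) x^T Q x + c^T x + lambda^T (A x - b)
Stationarity (grad_x L = 0): Q x + c + A^T lambda = 0.
Primal feasibility: A x = b.

This gives the KKT block system:
  [ Q   A^T ] [ x     ]   [-c ]
  [ A    0  ] [ lambda ] = [ b ]

Solving the linear system:
  x*      = (0.8451, -3.4366)
  lambda* = (8.3944)
  f(x*)   = 45.1831

x* = (0.8451, -3.4366), lambda* = (8.3944)


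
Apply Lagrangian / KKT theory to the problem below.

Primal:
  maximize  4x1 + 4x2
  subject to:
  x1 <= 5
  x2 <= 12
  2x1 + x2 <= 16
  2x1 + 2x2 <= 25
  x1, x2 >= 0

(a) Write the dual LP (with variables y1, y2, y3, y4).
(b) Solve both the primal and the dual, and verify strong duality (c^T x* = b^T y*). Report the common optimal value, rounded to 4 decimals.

The standard primal-dual pair for 'max c^T x s.t. A x <= b, x >= 0' is:
  Dual:  min b^T y  s.t.  A^T y >= c,  y >= 0.

So the dual LP is:
  minimize  5y1 + 12y2 + 16y3 + 25y4
  subject to:
    y1 + 2y3 + 2y4 >= 4
    y2 + y3 + 2y4 >= 4
    y1, y2, y3, y4 >= 0

Solving the primal: x* = (3.5, 9).
  primal value c^T x* = 50.
Solving the dual: y* = (0, 0, 0, 2).
  dual value b^T y* = 50.
Strong duality: c^T x* = b^T y*. Confirmed.

50


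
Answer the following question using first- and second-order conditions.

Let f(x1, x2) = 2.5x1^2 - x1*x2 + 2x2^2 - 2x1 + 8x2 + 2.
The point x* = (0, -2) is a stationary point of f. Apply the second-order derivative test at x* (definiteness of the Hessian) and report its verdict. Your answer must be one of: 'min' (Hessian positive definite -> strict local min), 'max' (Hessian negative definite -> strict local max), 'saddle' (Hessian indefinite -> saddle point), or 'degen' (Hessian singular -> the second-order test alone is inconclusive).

Compute the Hessian H = grad^2 f:
  H = [[5, -1], [-1, 4]]
Verify stationarity: grad f(x*) = H x* + g = (0, 0).
Eigenvalues of H: 3.382, 5.618.
Both eigenvalues > 0, so H is positive definite -> x* is a strict local min.

min


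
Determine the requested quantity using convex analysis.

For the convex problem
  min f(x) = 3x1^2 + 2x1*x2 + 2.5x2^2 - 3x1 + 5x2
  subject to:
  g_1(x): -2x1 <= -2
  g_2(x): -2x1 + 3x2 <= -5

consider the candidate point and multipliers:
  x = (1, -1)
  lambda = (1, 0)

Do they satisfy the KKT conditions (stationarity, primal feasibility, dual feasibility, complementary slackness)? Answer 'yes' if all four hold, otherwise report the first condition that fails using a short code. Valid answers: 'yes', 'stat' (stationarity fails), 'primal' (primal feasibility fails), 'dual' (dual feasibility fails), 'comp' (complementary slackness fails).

Gradient of f: grad f(x) = Q x + c = (1, 2)
Constraint values g_i(x) = a_i^T x - b_i:
  g_1((1, -1)) = 0
  g_2((1, -1)) = 0
Stationarity residual: grad f(x) + sum_i lambda_i a_i = (-1, 2)
  -> stationarity FAILS
Primal feasibility (all g_i <= 0): OK
Dual feasibility (all lambda_i >= 0): OK
Complementary slackness (lambda_i * g_i(x) = 0 for all i): OK

Verdict: the first failing condition is stationarity -> stat.

stat


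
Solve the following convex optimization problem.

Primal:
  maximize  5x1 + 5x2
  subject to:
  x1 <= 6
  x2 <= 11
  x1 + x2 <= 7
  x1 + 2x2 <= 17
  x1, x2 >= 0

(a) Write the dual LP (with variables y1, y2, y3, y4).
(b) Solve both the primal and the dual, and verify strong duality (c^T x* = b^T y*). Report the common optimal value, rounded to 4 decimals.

The standard primal-dual pair for 'max c^T x s.t. A x <= b, x >= 0' is:
  Dual:  min b^T y  s.t.  A^T y >= c,  y >= 0.

So the dual LP is:
  minimize  6y1 + 11y2 + 7y3 + 17y4
  subject to:
    y1 + y3 + y4 >= 5
    y2 + y3 + 2y4 >= 5
    y1, y2, y3, y4 >= 0

Solving the primal: x* = (6, 1).
  primal value c^T x* = 35.
Solving the dual: y* = (0, 0, 5, 0).
  dual value b^T y* = 35.
Strong duality: c^T x* = b^T y*. Confirmed.

35


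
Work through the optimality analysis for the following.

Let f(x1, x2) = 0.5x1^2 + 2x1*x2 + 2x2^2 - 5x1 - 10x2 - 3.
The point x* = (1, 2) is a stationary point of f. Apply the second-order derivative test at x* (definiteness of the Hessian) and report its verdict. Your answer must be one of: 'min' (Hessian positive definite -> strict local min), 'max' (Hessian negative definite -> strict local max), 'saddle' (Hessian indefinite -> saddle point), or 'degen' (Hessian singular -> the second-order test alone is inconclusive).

Compute the Hessian H = grad^2 f:
  H = [[1, 2], [2, 4]]
Verify stationarity: grad f(x*) = H x* + g = (0, 0).
Eigenvalues of H: 0, 5.
H has a zero eigenvalue (singular; positive semidefinite but not definite), so H is neither positive definite, negative definite, nor indefinite. The second-order test alone is inconclusive -> degen.
(Indeed, f is constant along the null direction of H through x*, so x* is not a strict local extremum.)

degen


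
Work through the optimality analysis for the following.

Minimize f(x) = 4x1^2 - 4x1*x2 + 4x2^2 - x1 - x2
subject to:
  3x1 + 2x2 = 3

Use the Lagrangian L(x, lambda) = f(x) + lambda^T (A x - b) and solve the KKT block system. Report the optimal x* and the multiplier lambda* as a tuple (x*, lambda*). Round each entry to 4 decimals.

Form the Lagrangian:
  L(x, lambda) = (1/2) x^T Q x + c^T x + lambda^T (A x - b)
Stationarity (grad_x L = 0): Q x + c + A^T lambda = 0.
Primal feasibility: A x = b.

This gives the KKT block system:
  [ Q   A^T ] [ x     ]   [-c ]
  [ A    0  ] [ lambda ] = [ b ]

Solving the linear system:
  x*      = (0.6184, 0.5724)
  lambda* = (-0.5526)
  f(x*)   = 0.2336

x* = (0.6184, 0.5724), lambda* = (-0.5526)


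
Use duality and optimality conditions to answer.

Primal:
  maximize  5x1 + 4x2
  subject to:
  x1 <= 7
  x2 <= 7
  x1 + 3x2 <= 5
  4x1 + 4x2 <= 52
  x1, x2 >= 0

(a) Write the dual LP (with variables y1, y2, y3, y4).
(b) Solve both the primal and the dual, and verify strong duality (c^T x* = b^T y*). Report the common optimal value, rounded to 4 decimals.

The standard primal-dual pair for 'max c^T x s.t. A x <= b, x >= 0' is:
  Dual:  min b^T y  s.t.  A^T y >= c,  y >= 0.

So the dual LP is:
  minimize  7y1 + 7y2 + 5y3 + 52y4
  subject to:
    y1 + y3 + 4y4 >= 5
    y2 + 3y3 + 4y4 >= 4
    y1, y2, y3, y4 >= 0

Solving the primal: x* = (5, 0).
  primal value c^T x* = 25.
Solving the dual: y* = (0, 0, 5, 0).
  dual value b^T y* = 25.
Strong duality: c^T x* = b^T y*. Confirmed.

25


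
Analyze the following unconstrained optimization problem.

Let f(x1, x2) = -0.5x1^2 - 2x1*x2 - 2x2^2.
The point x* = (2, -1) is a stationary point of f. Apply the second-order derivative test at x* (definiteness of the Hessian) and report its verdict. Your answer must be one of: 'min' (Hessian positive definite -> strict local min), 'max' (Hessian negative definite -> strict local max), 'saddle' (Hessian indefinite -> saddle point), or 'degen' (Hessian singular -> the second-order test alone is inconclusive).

Compute the Hessian H = grad^2 f:
  H = [[-1, -2], [-2, -4]]
Verify stationarity: grad f(x*) = H x* + g = (0, 0).
Eigenvalues of H: -5, 0.
H has a zero eigenvalue (singular; negative semidefinite but not definite), so H is neither positive definite, negative definite, nor indefinite. The second-order test alone is inconclusive -> degen.
(Indeed, f is constant along the null direction of H through x*, so x* is not a strict local extremum.)

degen


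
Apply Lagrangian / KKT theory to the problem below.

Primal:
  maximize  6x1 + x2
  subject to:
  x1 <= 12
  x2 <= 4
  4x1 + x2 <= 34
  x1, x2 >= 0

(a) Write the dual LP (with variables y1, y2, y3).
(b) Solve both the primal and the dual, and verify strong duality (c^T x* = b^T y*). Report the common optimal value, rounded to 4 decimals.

The standard primal-dual pair for 'max c^T x s.t. A x <= b, x >= 0' is:
  Dual:  min b^T y  s.t.  A^T y >= c,  y >= 0.

So the dual LP is:
  minimize  12y1 + 4y2 + 34y3
  subject to:
    y1 + 4y3 >= 6
    y2 + y3 >= 1
    y1, y2, y3 >= 0

Solving the primal: x* = (8.5, 0).
  primal value c^T x* = 51.
Solving the dual: y* = (0, 0, 1.5).
  dual value b^T y* = 51.
Strong duality: c^T x* = b^T y*. Confirmed.

51


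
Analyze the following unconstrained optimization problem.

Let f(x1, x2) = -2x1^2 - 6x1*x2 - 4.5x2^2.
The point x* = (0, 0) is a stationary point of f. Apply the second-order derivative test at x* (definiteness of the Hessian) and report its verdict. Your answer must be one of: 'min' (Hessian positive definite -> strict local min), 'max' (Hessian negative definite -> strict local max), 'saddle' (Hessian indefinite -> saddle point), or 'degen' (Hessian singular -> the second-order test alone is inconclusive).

Compute the Hessian H = grad^2 f:
  H = [[-4, -6], [-6, -9]]
Verify stationarity: grad f(x*) = H x* + g = (0, 0).
Eigenvalues of H: -13, 0.
H has a zero eigenvalue (singular; negative semidefinite but not definite), so H is neither positive definite, negative definite, nor indefinite. The second-order test alone is inconclusive -> degen.
(Indeed, f is constant along the null direction of H through x*, so x* is not a strict local extremum.)

degen


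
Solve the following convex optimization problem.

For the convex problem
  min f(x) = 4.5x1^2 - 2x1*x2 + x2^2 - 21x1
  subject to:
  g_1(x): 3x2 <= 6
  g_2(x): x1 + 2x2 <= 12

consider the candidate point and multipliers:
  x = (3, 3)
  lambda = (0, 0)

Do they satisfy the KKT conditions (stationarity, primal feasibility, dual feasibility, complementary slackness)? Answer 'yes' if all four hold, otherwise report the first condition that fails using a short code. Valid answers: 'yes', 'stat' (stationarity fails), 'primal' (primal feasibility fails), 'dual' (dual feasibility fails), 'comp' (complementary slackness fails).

Gradient of f: grad f(x) = Q x + c = (0, 0)
Constraint values g_i(x) = a_i^T x - b_i:
  g_1((3, 3)) = 3
  g_2((3, 3)) = -3
Stationarity residual: grad f(x) + sum_i lambda_i a_i = (0, 0)
  -> stationarity OK
Primal feasibility (all g_i <= 0): FAILS
Dual feasibility (all lambda_i >= 0): OK
Complementary slackness (lambda_i * g_i(x) = 0 for all i): OK

Verdict: the first failing condition is primal_feasibility -> primal.

primal


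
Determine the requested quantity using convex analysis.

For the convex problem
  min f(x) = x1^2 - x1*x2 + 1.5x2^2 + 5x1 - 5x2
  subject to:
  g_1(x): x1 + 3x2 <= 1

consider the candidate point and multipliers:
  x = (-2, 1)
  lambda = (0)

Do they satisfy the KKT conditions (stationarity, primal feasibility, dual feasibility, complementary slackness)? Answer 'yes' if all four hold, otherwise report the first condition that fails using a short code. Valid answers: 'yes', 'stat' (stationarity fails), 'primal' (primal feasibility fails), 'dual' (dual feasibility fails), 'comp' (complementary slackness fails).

Gradient of f: grad f(x) = Q x + c = (0, 0)
Constraint values g_i(x) = a_i^T x - b_i:
  g_1((-2, 1)) = 0
Stationarity residual: grad f(x) + sum_i lambda_i a_i = (0, 0)
  -> stationarity OK
Primal feasibility (all g_i <= 0): OK
Dual feasibility (all lambda_i >= 0): OK
Complementary slackness (lambda_i * g_i(x) = 0 for all i): OK

Verdict: yes, KKT holds.

yes


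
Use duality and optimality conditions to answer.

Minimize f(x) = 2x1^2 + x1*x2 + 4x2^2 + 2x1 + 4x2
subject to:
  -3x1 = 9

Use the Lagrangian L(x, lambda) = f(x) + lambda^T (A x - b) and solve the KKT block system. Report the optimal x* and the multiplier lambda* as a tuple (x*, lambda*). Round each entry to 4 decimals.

Form the Lagrangian:
  L(x, lambda) = (1/2) x^T Q x + c^T x + lambda^T (A x - b)
Stationarity (grad_x L = 0): Q x + c + A^T lambda = 0.
Primal feasibility: A x = b.

This gives the KKT block system:
  [ Q   A^T ] [ x     ]   [-c ]
  [ A    0  ] [ lambda ] = [ b ]

Solving the linear system:
  x*      = (-3, -0.125)
  lambda* = (-3.375)
  f(x*)   = 11.9375

x* = (-3, -0.125), lambda* = (-3.375)
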